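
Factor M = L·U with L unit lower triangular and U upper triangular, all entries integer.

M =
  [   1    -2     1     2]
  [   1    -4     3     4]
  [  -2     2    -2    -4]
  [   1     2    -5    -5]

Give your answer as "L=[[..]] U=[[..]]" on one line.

L=[[1,0,0,0],[1,1,0,0],[-2,1,1,0],[1,-2,1,1]] U=[[1,-2,1,2],[0,-2,2,2],[0,0,-2,-2],[0,0,0,-1]]

  r1 -= 1·r0 → [0,-2,2,2]
  r2 -= -2·r0 → [0,-2,0,0]
  r3 -= 1·r0 → [0,4,-6,-7]
  r2 -= 1·r1 → [0,0,-2,-2]
  r3 -= -2·r1 → [0,0,-2,-3]
  r3 -= 1·r2 → [0,0,0,-1]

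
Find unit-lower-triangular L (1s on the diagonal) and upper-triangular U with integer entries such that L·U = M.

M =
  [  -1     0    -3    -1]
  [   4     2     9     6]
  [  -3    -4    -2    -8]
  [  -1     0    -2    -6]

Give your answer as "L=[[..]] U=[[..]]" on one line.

  r1 -= -4·r0 → [0,2,-3,2]
  r2 -= 3·r0 → [0,-4,7,-5]
  r3 -= 1·r0 → [0,0,1,-5]
  r2 -= -2·r1 → [0,0,1,-1]
  r3 -= 0·r1 → [0,0,1,-5]
  r3 -= 1·r2 → [0,0,0,-4]

L=[[1,0,0,0],[-4,1,0,0],[3,-2,1,0],[1,0,1,1]] U=[[-1,0,-3,-1],[0,2,-3,2],[0,0,1,-1],[0,0,0,-4]]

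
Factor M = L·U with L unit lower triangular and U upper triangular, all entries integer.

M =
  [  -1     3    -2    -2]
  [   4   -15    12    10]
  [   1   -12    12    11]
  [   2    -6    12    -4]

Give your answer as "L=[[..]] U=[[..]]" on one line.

L=[[1,0,0,0],[-4,1,0,0],[-1,3,1,0],[-2,0,-4,1]] U=[[-1,3,-2,-2],[0,-3,4,2],[0,0,-2,3],[0,0,0,4]]

  row1 -= -4·row0 → [0,-3,4,2]
  row2 -= -1·row0 → [0,-9,10,9]
  row3 -= -2·row0 → [0,0,8,-8]
  row2 -= 3·row1 → [0,0,-2,3]
  row3 -= 0·row1 → [0,0,8,-8]
  row3 -= -4·row2 → [0,0,0,4]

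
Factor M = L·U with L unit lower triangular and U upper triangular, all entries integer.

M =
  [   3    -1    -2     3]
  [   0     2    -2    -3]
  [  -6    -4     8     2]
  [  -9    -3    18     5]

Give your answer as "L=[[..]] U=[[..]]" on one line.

  r1 -= 0·r0 → [0,2,-2,-3]
  r2 -= -2·r0 → [0,-6,4,8]
  r3 -= -3·r0 → [0,-6,12,14]
  r2 -= -3·r1 → [0,0,-2,-1]
  r3 -= -3·r1 → [0,0,6,5]
  r3 -= -3·r2 → [0,0,0,2]

L=[[1,0,0,0],[0,1,0,0],[-2,-3,1,0],[-3,-3,-3,1]] U=[[3,-1,-2,3],[0,2,-2,-3],[0,0,-2,-1],[0,0,0,2]]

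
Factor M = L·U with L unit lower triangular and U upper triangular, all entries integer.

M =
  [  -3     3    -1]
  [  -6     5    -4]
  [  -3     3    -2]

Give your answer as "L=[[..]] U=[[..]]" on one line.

  R1 -= 2·R0 → [0,-1,-2]
  R2 -= 1·R0 → [0,0,-1]
  R2 -= 0·R1 → [0,0,-1]

L=[[1,0,0],[2,1,0],[1,0,1]] U=[[-3,3,-1],[0,-1,-2],[0,0,-1]]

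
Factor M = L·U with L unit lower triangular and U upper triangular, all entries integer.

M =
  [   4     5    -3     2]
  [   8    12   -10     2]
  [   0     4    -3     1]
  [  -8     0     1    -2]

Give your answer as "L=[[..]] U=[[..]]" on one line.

L=[[1,0,0,0],[2,1,0,0],[0,2,1,0],[-2,5,3,1]] U=[[4,5,-3,2],[0,2,-4,-2],[0,0,5,5],[0,0,0,-3]]

  R1 -= 2·R0 → [0,2,-4,-2]
  R2 -= 0·R0 → [0,4,-3,1]
  R3 -= -2·R0 → [0,10,-5,2]
  R2 -= 2·R1 → [0,0,5,5]
  R3 -= 5·R1 → [0,0,15,12]
  R3 -= 3·R2 → [0,0,0,-3]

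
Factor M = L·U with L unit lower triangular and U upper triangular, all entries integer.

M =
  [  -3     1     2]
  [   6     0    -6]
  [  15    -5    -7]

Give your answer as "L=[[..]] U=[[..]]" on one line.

  row1 -= -2·row0 → [0,2,-2]
  row2 -= -5·row0 → [0,0,3]
  row2 -= 0·row1 → [0,0,3]

L=[[1,0,0],[-2,1,0],[-5,0,1]] U=[[-3,1,2],[0,2,-2],[0,0,3]]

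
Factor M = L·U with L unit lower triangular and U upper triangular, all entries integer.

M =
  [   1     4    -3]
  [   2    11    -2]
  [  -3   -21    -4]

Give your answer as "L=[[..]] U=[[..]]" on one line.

  r1 -= 2·r0 → [0,3,4]
  r2 -= -3·r0 → [0,-9,-13]
  r2 -= -3·r1 → [0,0,-1]

L=[[1,0,0],[2,1,0],[-3,-3,1]] U=[[1,4,-3],[0,3,4],[0,0,-1]]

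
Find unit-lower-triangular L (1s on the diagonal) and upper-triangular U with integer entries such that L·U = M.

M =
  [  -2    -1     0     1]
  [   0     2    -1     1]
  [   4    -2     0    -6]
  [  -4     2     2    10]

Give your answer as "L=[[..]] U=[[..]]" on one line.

L=[[1,0,0,0],[0,1,0,0],[-2,-2,1,0],[2,2,-2,1]] U=[[-2,-1,0,1],[0,2,-1,1],[0,0,-2,-2],[0,0,0,2]]

  R1 -= 0·R0 → [0,2,-1,1]
  R2 -= -2·R0 → [0,-4,0,-4]
  R3 -= 2·R0 → [0,4,2,8]
  R2 -= -2·R1 → [0,0,-2,-2]
  R3 -= 2·R1 → [0,0,4,6]
  R3 -= -2·R2 → [0,0,0,2]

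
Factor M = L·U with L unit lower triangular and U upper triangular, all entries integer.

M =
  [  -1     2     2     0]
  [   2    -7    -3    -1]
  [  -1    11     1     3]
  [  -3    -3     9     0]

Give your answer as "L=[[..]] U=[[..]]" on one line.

L=[[1,0,0,0],[-2,1,0,0],[1,-3,1,0],[3,3,0,1]] U=[[-1,2,2,0],[0,-3,1,-1],[0,0,2,0],[0,0,0,3]]

  R1 -= -2·R0 → [0,-3,1,-1]
  R2 -= 1·R0 → [0,9,-1,3]
  R3 -= 3·R0 → [0,-9,3,0]
  R2 -= -3·R1 → [0,0,2,0]
  R3 -= 3·R1 → [0,0,0,3]
  R3 -= 0·R2 → [0,0,0,3]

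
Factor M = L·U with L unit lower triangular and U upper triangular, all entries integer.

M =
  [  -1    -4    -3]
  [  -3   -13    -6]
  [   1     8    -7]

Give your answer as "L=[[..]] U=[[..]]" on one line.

  R1 -= 3·R0 → [0,-1,3]
  R2 -= -1·R0 → [0,4,-10]
  R2 -= -4·R1 → [0,0,2]

L=[[1,0,0],[3,1,0],[-1,-4,1]] U=[[-1,-4,-3],[0,-1,3],[0,0,2]]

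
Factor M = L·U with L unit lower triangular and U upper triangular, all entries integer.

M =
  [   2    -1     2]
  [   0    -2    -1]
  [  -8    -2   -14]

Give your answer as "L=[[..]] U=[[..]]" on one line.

  row1 -= 0·row0 → [0,-2,-1]
  row2 -= -4·row0 → [0,-6,-6]
  row2 -= 3·row1 → [0,0,-3]

L=[[1,0,0],[0,1,0],[-4,3,1]] U=[[2,-1,2],[0,-2,-1],[0,0,-3]]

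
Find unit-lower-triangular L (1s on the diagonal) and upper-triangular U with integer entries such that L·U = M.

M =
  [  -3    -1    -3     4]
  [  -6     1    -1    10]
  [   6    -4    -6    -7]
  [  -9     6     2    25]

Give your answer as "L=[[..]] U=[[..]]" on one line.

  R1 -= 2·R0 → [0,3,5,2]
  R2 -= -2·R0 → [0,-6,-12,1]
  R3 -= 3·R0 → [0,9,11,13]
  R2 -= -2·R1 → [0,0,-2,5]
  R3 -= 3·R1 → [0,0,-4,7]
  R3 -= 2·R2 → [0,0,0,-3]

L=[[1,0,0,0],[2,1,0,0],[-2,-2,1,0],[3,3,2,1]] U=[[-3,-1,-3,4],[0,3,5,2],[0,0,-2,5],[0,0,0,-3]]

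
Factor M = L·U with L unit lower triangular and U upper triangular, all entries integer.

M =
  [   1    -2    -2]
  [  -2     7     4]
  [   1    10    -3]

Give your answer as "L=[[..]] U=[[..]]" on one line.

  row1 -= -2·row0 → [0,3,0]
  row2 -= 1·row0 → [0,12,-1]
  row2 -= 4·row1 → [0,0,-1]

L=[[1,0,0],[-2,1,0],[1,4,1]] U=[[1,-2,-2],[0,3,0],[0,0,-1]]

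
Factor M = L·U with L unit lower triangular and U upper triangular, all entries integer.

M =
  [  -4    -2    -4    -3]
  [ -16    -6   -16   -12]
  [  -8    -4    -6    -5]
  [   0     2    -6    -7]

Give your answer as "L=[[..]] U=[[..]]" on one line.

L=[[1,0,0,0],[4,1,0,0],[2,0,1,0],[0,1,-3,1]] U=[[-4,-2,-4,-3],[0,2,0,0],[0,0,2,1],[0,0,0,-4]]

  R1 -= 4·R0 → [0,2,0,0]
  R2 -= 2·R0 → [0,0,2,1]
  R3 -= 0·R0 → [0,2,-6,-7]
  R2 -= 0·R1 → [0,0,2,1]
  R3 -= 1·R1 → [0,0,-6,-7]
  R3 -= -3·R2 → [0,0,0,-4]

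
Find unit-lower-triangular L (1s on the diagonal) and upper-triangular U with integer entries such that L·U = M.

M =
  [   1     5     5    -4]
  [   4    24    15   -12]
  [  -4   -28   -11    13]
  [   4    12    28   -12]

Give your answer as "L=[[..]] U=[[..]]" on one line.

  r1 -= 4·r0 → [0,4,-5,4]
  r2 -= -4·r0 → [0,-8,9,-3]
  r3 -= 4·r0 → [0,-8,8,4]
  r2 -= -2·r1 → [0,0,-1,5]
  r3 -= -2·r1 → [0,0,-2,12]
  r3 -= 2·r2 → [0,0,0,2]

L=[[1,0,0,0],[4,1,0,0],[-4,-2,1,0],[4,-2,2,1]] U=[[1,5,5,-4],[0,4,-5,4],[0,0,-1,5],[0,0,0,2]]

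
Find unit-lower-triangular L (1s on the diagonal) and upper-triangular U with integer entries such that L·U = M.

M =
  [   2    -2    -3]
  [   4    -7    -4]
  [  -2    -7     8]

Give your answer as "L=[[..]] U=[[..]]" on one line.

  row1 -= 2·row0 → [0,-3,2]
  row2 -= -1·row0 → [0,-9,5]
  row2 -= 3·row1 → [0,0,-1]

L=[[1,0,0],[2,1,0],[-1,3,1]] U=[[2,-2,-3],[0,-3,2],[0,0,-1]]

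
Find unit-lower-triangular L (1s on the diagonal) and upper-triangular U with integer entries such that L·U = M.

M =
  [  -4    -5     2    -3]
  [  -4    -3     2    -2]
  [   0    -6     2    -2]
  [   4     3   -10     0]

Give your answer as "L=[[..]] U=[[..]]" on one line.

L=[[1,0,0,0],[1,1,0,0],[0,-3,1,0],[-1,-1,-4,1]] U=[[-4,-5,2,-3],[0,2,0,1],[0,0,2,1],[0,0,0,2]]

  r1 -= 1·r0 → [0,2,0,1]
  r2 -= 0·r0 → [0,-6,2,-2]
  r3 -= -1·r0 → [0,-2,-8,-3]
  r2 -= -3·r1 → [0,0,2,1]
  r3 -= -1·r1 → [0,0,-8,-2]
  r3 -= -4·r2 → [0,0,0,2]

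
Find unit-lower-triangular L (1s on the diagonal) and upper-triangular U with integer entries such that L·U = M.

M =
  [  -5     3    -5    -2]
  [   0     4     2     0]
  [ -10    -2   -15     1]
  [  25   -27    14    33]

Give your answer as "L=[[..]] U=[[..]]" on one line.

  R1 -= 0·R0 → [0,4,2,0]
  R2 -= 2·R0 → [0,-8,-5,5]
  R3 -= -5·R0 → [0,-12,-11,23]
  R2 -= -2·R1 → [0,0,-1,5]
  R3 -= -3·R1 → [0,0,-5,23]
  R3 -= 5·R2 → [0,0,0,-2]

L=[[1,0,0,0],[0,1,0,0],[2,-2,1,0],[-5,-3,5,1]] U=[[-5,3,-5,-2],[0,4,2,0],[0,0,-1,5],[0,0,0,-2]]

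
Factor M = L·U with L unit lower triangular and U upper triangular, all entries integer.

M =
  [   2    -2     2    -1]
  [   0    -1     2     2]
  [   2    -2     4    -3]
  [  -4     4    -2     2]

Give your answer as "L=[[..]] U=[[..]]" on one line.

  r1 -= 0·r0 → [0,-1,2,2]
  r2 -= 1·r0 → [0,0,2,-2]
  r3 -= -2·r0 → [0,0,2,0]
  r2 -= 0·r1 → [0,0,2,-2]
  r3 -= 0·r1 → [0,0,2,0]
  r3 -= 1·r2 → [0,0,0,2]

L=[[1,0,0,0],[0,1,0,0],[1,0,1,0],[-2,0,1,1]] U=[[2,-2,2,-1],[0,-1,2,2],[0,0,2,-2],[0,0,0,2]]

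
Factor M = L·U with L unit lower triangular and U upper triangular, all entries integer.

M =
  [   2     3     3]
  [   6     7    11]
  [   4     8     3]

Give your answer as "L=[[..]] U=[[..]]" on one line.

  row1 -= 3·row0 → [0,-2,2]
  row2 -= 2·row0 → [0,2,-3]
  row2 -= -1·row1 → [0,0,-1]

L=[[1,0,0],[3,1,0],[2,-1,1]] U=[[2,3,3],[0,-2,2],[0,0,-1]]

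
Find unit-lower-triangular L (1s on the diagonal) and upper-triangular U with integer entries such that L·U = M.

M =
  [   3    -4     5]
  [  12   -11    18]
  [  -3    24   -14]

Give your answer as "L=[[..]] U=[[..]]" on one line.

  row1 -= 4·row0 → [0,5,-2]
  row2 -= -1·row0 → [0,20,-9]
  row2 -= 4·row1 → [0,0,-1]

L=[[1,0,0],[4,1,0],[-1,4,1]] U=[[3,-4,5],[0,5,-2],[0,0,-1]]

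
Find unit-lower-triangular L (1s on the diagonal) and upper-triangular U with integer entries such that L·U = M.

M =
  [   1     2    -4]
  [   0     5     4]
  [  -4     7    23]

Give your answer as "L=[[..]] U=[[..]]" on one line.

  r1 -= 0·r0 → [0,5,4]
  r2 -= -4·r0 → [0,15,7]
  r2 -= 3·r1 → [0,0,-5]

L=[[1,0,0],[0,1,0],[-4,3,1]] U=[[1,2,-4],[0,5,4],[0,0,-5]]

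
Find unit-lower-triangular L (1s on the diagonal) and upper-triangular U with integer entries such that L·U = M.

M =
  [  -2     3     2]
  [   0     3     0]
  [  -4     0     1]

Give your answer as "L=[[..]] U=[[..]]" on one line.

  row1 -= 0·row0 → [0,3,0]
  row2 -= 2·row0 → [0,-6,-3]
  row2 -= -2·row1 → [0,0,-3]

L=[[1,0,0],[0,1,0],[2,-2,1]] U=[[-2,3,2],[0,3,0],[0,0,-3]]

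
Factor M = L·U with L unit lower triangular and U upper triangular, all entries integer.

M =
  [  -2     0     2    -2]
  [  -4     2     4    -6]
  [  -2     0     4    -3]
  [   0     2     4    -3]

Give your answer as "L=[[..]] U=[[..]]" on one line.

L=[[1,0,0,0],[2,1,0,0],[1,0,1,0],[0,1,2,1]] U=[[-2,0,2,-2],[0,2,0,-2],[0,0,2,-1],[0,0,0,1]]

  R1 -= 2·R0 → [0,2,0,-2]
  R2 -= 1·R0 → [0,0,2,-1]
  R3 -= 0·R0 → [0,2,4,-3]
  R2 -= 0·R1 → [0,0,2,-1]
  R3 -= 1·R1 → [0,0,4,-1]
  R3 -= 2·R2 → [0,0,0,1]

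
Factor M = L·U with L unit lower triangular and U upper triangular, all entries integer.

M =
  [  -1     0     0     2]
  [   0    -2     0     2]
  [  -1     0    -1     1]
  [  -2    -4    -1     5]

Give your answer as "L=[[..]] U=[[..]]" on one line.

L=[[1,0,0,0],[0,1,0,0],[1,0,1,0],[2,2,1,1]] U=[[-1,0,0,2],[0,-2,0,2],[0,0,-1,-1],[0,0,0,-2]]

  R1 -= 0·R0 → [0,-2,0,2]
  R2 -= 1·R0 → [0,0,-1,-1]
  R3 -= 2·R0 → [0,-4,-1,1]
  R2 -= 0·R1 → [0,0,-1,-1]
  R3 -= 2·R1 → [0,0,-1,-3]
  R3 -= 1·R2 → [0,0,0,-2]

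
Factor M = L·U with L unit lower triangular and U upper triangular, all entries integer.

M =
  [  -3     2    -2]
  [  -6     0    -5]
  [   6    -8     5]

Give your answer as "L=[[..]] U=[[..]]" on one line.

  row1 -= 2·row0 → [0,-4,-1]
  row2 -= -2·row0 → [0,-4,1]
  row2 -= 1·row1 → [0,0,2]

L=[[1,0,0],[2,1,0],[-2,1,1]] U=[[-3,2,-2],[0,-4,-1],[0,0,2]]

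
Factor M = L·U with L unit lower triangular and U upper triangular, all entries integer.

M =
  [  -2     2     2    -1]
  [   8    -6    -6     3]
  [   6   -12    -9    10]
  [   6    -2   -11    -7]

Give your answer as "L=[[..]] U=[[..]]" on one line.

L=[[1,0,0,0],[-4,1,0,0],[-3,-3,1,0],[-3,2,-3,1]] U=[[-2,2,2,-1],[0,2,2,-1],[0,0,3,4],[0,0,0,4]]

  R1 -= -4·R0 → [0,2,2,-1]
  R2 -= -3·R0 → [0,-6,-3,7]
  R3 -= -3·R0 → [0,4,-5,-10]
  R2 -= -3·R1 → [0,0,3,4]
  R3 -= 2·R1 → [0,0,-9,-8]
  R3 -= -3·R2 → [0,0,0,4]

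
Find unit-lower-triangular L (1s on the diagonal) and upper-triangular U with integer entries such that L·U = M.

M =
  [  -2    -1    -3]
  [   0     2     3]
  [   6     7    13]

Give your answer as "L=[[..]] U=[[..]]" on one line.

  R1 -= 0·R0 → [0,2,3]
  R2 -= -3·R0 → [0,4,4]
  R2 -= 2·R1 → [0,0,-2]

L=[[1,0,0],[0,1,0],[-3,2,1]] U=[[-2,-1,-3],[0,2,3],[0,0,-2]]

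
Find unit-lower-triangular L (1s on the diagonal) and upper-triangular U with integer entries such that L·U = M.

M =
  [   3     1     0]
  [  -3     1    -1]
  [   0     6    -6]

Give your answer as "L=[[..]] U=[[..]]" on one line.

L=[[1,0,0],[-1,1,0],[0,3,1]] U=[[3,1,0],[0,2,-1],[0,0,-3]]

  R1 -= -1·R0 → [0,2,-1]
  R2 -= 0·R0 → [0,6,-6]
  R2 -= 3·R1 → [0,0,-3]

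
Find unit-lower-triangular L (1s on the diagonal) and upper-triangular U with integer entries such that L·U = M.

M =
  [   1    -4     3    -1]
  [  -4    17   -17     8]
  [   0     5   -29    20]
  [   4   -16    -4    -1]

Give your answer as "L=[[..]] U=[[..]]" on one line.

L=[[1,0,0,0],[-4,1,0,0],[0,5,1,0],[4,0,4,1]] U=[[1,-4,3,-1],[0,1,-5,4],[0,0,-4,0],[0,0,0,3]]

  R1 -= -4·R0 → [0,1,-5,4]
  R2 -= 0·R0 → [0,5,-29,20]
  R3 -= 4·R0 → [0,0,-16,3]
  R2 -= 5·R1 → [0,0,-4,0]
  R3 -= 0·R1 → [0,0,-16,3]
  R3 -= 4·R2 → [0,0,0,3]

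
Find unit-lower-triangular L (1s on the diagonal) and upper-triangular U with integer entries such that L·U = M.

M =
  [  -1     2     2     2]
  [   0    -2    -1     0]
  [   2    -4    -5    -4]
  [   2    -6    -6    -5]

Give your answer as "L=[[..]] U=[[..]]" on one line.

L=[[1,0,0,0],[0,1,0,0],[-2,0,1,0],[-2,1,1,1]] U=[[-1,2,2,2],[0,-2,-1,0],[0,0,-1,0],[0,0,0,-1]]

  row1 -= 0·row0 → [0,-2,-1,0]
  row2 -= -2·row0 → [0,0,-1,0]
  row3 -= -2·row0 → [0,-2,-2,-1]
  row2 -= 0·row1 → [0,0,-1,0]
  row3 -= 1·row1 → [0,0,-1,-1]
  row3 -= 1·row2 → [0,0,0,-1]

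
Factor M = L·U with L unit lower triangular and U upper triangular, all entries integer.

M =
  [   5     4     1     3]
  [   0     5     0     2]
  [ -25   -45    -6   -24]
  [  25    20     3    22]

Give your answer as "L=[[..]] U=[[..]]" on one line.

L=[[1,0,0,0],[0,1,0,0],[-5,-5,1,0],[5,0,2,1]] U=[[5,4,1,3],[0,5,0,2],[0,0,-1,1],[0,0,0,5]]

  row1 -= 0·row0 → [0,5,0,2]
  row2 -= -5·row0 → [0,-25,-1,-9]
  row3 -= 5·row0 → [0,0,-2,7]
  row2 -= -5·row1 → [0,0,-1,1]
  row3 -= 0·row1 → [0,0,-2,7]
  row3 -= 2·row2 → [0,0,0,5]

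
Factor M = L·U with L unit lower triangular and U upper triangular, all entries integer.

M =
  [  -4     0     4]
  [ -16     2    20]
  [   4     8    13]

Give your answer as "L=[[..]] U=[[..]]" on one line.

  row1 -= 4·row0 → [0,2,4]
  row2 -= -1·row0 → [0,8,17]
  row2 -= 4·row1 → [0,0,1]

L=[[1,0,0],[4,1,0],[-1,4,1]] U=[[-4,0,4],[0,2,4],[0,0,1]]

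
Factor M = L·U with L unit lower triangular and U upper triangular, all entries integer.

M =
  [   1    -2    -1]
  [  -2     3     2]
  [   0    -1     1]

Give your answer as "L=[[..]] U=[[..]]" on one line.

L=[[1,0,0],[-2,1,0],[0,1,1]] U=[[1,-2,-1],[0,-1,0],[0,0,1]]

  R1 -= -2·R0 → [0,-1,0]
  R2 -= 0·R0 → [0,-1,1]
  R2 -= 1·R1 → [0,0,1]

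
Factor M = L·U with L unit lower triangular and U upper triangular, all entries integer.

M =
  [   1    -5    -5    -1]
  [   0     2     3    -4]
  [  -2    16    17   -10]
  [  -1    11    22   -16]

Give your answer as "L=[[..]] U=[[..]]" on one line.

  r1 -= 0·r0 → [0,2,3,-4]
  r2 -= -2·r0 → [0,6,7,-12]
  r3 -= -1·r0 → [0,6,17,-17]
  r2 -= 3·r1 → [0,0,-2,0]
  r3 -= 3·r1 → [0,0,8,-5]
  r3 -= -4·r2 → [0,0,0,-5]

L=[[1,0,0,0],[0,1,0,0],[-2,3,1,0],[-1,3,-4,1]] U=[[1,-5,-5,-1],[0,2,3,-4],[0,0,-2,0],[0,0,0,-5]]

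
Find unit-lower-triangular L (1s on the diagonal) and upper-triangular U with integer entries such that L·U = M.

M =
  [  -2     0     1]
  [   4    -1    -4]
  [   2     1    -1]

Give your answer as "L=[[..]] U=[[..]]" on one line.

L=[[1,0,0],[-2,1,0],[-1,-1,1]] U=[[-2,0,1],[0,-1,-2],[0,0,-2]]

  R1 -= -2·R0 → [0,-1,-2]
  R2 -= -1·R0 → [0,1,0]
  R2 -= -1·R1 → [0,0,-2]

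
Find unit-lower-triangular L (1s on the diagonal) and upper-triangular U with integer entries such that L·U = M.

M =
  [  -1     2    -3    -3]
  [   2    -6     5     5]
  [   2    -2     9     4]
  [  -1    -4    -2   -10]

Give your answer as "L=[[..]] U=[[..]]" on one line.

L=[[1,0,0,0],[-2,1,0,0],[-2,-1,1,0],[1,3,2,1]] U=[[-1,2,-3,-3],[0,-2,-1,-1],[0,0,2,-3],[0,0,0,2]]

  row1 -= -2·row0 → [0,-2,-1,-1]
  row2 -= -2·row0 → [0,2,3,-2]
  row3 -= 1·row0 → [0,-6,1,-7]
  row2 -= -1·row1 → [0,0,2,-3]
  row3 -= 3·row1 → [0,0,4,-4]
  row3 -= 2·row2 → [0,0,0,2]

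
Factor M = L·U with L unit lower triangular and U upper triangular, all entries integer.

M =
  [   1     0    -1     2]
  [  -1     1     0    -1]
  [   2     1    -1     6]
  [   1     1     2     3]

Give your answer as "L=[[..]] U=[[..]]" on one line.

L=[[1,0,0,0],[-1,1,0,0],[2,1,1,0],[1,1,2,1]] U=[[1,0,-1,2],[0,1,-1,1],[0,0,2,1],[0,0,0,-2]]

  r1 -= -1·r0 → [0,1,-1,1]
  r2 -= 2·r0 → [0,1,1,2]
  r3 -= 1·r0 → [0,1,3,1]
  r2 -= 1·r1 → [0,0,2,1]
  r3 -= 1·r1 → [0,0,4,0]
  r3 -= 2·r2 → [0,0,0,-2]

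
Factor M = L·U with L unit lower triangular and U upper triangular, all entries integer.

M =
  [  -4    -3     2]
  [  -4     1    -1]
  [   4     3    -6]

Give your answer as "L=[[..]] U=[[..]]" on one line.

  R1 -= 1·R0 → [0,4,-3]
  R2 -= -1·R0 → [0,0,-4]
  R2 -= 0·R1 → [0,0,-4]

L=[[1,0,0],[1,1,0],[-1,0,1]] U=[[-4,-3,2],[0,4,-3],[0,0,-4]]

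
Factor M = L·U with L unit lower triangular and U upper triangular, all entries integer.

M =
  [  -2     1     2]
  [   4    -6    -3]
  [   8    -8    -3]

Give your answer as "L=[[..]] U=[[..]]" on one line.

L=[[1,0,0],[-2,1,0],[-4,1,1]] U=[[-2,1,2],[0,-4,1],[0,0,4]]

  row1 -= -2·row0 → [0,-4,1]
  row2 -= -4·row0 → [0,-4,5]
  row2 -= 1·row1 → [0,0,4]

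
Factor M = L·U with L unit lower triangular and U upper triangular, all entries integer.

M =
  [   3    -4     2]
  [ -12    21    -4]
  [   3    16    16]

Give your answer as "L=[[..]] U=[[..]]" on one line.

  r1 -= -4·r0 → [0,5,4]
  r2 -= 1·r0 → [0,20,14]
  r2 -= 4·r1 → [0,0,-2]

L=[[1,0,0],[-4,1,0],[1,4,1]] U=[[3,-4,2],[0,5,4],[0,0,-2]]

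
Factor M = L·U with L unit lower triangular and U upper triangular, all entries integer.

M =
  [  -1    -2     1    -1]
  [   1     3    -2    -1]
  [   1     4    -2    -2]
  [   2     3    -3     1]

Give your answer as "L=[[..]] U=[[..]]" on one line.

  r1 -= -1·r0 → [0,1,-1,-2]
  r2 -= -1·r0 → [0,2,-1,-3]
  r3 -= -2·r0 → [0,-1,-1,-1]
  r2 -= 2·r1 → [0,0,1,1]
  r3 -= -1·r1 → [0,0,-2,-3]
  r3 -= -2·r2 → [0,0,0,-1]

L=[[1,0,0,0],[-1,1,0,0],[-1,2,1,0],[-2,-1,-2,1]] U=[[-1,-2,1,-1],[0,1,-1,-2],[0,0,1,1],[0,0,0,-1]]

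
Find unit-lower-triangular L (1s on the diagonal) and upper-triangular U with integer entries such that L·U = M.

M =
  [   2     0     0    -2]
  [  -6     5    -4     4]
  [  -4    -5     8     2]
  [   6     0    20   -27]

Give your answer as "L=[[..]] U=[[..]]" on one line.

  R1 -= -3·R0 → [0,5,-4,-2]
  R2 -= -2·R0 → [0,-5,8,-2]
  R3 -= 3·R0 → [0,0,20,-21]
  R2 -= -1·R1 → [0,0,4,-4]
  R3 -= 0·R1 → [0,0,20,-21]
  R3 -= 5·R2 → [0,0,0,-1]

L=[[1,0,0,0],[-3,1,0,0],[-2,-1,1,0],[3,0,5,1]] U=[[2,0,0,-2],[0,5,-4,-2],[0,0,4,-4],[0,0,0,-1]]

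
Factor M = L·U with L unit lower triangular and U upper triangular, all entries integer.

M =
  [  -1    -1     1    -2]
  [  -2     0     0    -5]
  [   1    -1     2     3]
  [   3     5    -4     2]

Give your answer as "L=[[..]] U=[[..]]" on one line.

L=[[1,0,0,0],[2,1,0,0],[-1,-1,1,0],[-3,1,1,1]] U=[[-1,-1,1,-2],[0,2,-2,-1],[0,0,1,0],[0,0,0,-3]]

  R1 -= 2·R0 → [0,2,-2,-1]
  R2 -= -1·R0 → [0,-2,3,1]
  R3 -= -3·R0 → [0,2,-1,-4]
  R2 -= -1·R1 → [0,0,1,0]
  R3 -= 1·R1 → [0,0,1,-3]
  R3 -= 1·R2 → [0,0,0,-3]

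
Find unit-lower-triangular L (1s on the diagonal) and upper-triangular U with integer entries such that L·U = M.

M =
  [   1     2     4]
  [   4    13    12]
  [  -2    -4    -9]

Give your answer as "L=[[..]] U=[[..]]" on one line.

  row1 -= 4·row0 → [0,5,-4]
  row2 -= -2·row0 → [0,0,-1]
  row2 -= 0·row1 → [0,0,-1]

L=[[1,0,0],[4,1,0],[-2,0,1]] U=[[1,2,4],[0,5,-4],[0,0,-1]]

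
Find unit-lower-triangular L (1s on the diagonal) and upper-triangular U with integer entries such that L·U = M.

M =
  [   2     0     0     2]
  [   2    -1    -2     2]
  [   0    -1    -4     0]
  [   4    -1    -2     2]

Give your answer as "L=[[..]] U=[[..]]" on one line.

  r1 -= 1·r0 → [0,-1,-2,0]
  r2 -= 0·r0 → [0,-1,-4,0]
  r3 -= 2·r0 → [0,-1,-2,-2]
  r2 -= 1·r1 → [0,0,-2,0]
  r3 -= 1·r1 → [0,0,0,-2]
  r3 -= 0·r2 → [0,0,0,-2]

L=[[1,0,0,0],[1,1,0,0],[0,1,1,0],[2,1,0,1]] U=[[2,0,0,2],[0,-1,-2,0],[0,0,-2,0],[0,0,0,-2]]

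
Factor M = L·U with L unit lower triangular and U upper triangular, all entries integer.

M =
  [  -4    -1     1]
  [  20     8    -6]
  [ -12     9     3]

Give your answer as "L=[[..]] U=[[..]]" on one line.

L=[[1,0,0],[-5,1,0],[3,4,1]] U=[[-4,-1,1],[0,3,-1],[0,0,4]]

  R1 -= -5·R0 → [0,3,-1]
  R2 -= 3·R0 → [0,12,0]
  R2 -= 4·R1 → [0,0,4]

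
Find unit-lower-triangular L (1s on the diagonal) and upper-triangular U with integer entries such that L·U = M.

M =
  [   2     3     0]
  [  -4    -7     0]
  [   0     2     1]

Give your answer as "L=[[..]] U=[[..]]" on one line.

L=[[1,0,0],[-2,1,0],[0,-2,1]] U=[[2,3,0],[0,-1,0],[0,0,1]]

  r1 -= -2·r0 → [0,-1,0]
  r2 -= 0·r0 → [0,2,1]
  r2 -= -2·r1 → [0,0,1]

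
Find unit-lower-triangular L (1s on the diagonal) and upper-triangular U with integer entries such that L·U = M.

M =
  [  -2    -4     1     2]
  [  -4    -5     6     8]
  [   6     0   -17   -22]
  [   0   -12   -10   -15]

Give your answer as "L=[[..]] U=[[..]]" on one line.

L=[[1,0,0,0],[2,1,0,0],[-3,-4,1,0],[0,-4,3,1]] U=[[-2,-4,1,2],[0,3,4,4],[0,0,2,0],[0,0,0,1]]

  r1 -= 2·r0 → [0,3,4,4]
  r2 -= -3·r0 → [0,-12,-14,-16]
  r3 -= 0·r0 → [0,-12,-10,-15]
  r2 -= -4·r1 → [0,0,2,0]
  r3 -= -4·r1 → [0,0,6,1]
  r3 -= 3·r2 → [0,0,0,1]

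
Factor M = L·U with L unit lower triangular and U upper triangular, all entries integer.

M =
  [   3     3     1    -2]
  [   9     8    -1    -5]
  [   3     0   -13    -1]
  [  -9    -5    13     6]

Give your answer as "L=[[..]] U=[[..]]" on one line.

  R1 -= 3·R0 → [0,-1,-4,1]
  R2 -= 1·R0 → [0,-3,-14,1]
  R3 -= -3·R0 → [0,4,16,0]
  R2 -= 3·R1 → [0,0,-2,-2]
  R3 -= -4·R1 → [0,0,0,4]
  R3 -= 0·R2 → [0,0,0,4]

L=[[1,0,0,0],[3,1,0,0],[1,3,1,0],[-3,-4,0,1]] U=[[3,3,1,-2],[0,-1,-4,1],[0,0,-2,-2],[0,0,0,4]]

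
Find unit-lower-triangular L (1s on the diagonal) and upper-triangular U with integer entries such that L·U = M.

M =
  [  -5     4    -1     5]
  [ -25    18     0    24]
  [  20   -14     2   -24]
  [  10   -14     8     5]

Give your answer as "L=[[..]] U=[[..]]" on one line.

  R1 -= 5·R0 → [0,-2,5,-1]
  R2 -= -4·R0 → [0,2,-2,-4]
  R3 -= -2·R0 → [0,-6,6,15]
  R2 -= -1·R1 → [0,0,3,-5]
  R3 -= 3·R1 → [0,0,-9,18]
  R3 -= -3·R2 → [0,0,0,3]

L=[[1,0,0,0],[5,1,0,0],[-4,-1,1,0],[-2,3,-3,1]] U=[[-5,4,-1,5],[0,-2,5,-1],[0,0,3,-5],[0,0,0,3]]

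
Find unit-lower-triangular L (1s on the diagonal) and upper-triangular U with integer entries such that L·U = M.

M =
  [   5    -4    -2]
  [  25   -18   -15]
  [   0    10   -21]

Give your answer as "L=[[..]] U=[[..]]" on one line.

L=[[1,0,0],[5,1,0],[0,5,1]] U=[[5,-4,-2],[0,2,-5],[0,0,4]]

  r1 -= 5·r0 → [0,2,-5]
  r2 -= 0·r0 → [0,10,-21]
  r2 -= 5·r1 → [0,0,4]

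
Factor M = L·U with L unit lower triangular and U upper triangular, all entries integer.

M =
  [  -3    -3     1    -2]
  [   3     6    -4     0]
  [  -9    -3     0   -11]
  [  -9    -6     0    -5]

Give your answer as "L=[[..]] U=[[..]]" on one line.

L=[[1,0,0,0],[-1,1,0,0],[3,2,1,0],[3,1,0,1]] U=[[-3,-3,1,-2],[0,3,-3,-2],[0,0,3,-1],[0,0,0,3]]

  R1 -= -1·R0 → [0,3,-3,-2]
  R2 -= 3·R0 → [0,6,-3,-5]
  R3 -= 3·R0 → [0,3,-3,1]
  R2 -= 2·R1 → [0,0,3,-1]
  R3 -= 1·R1 → [0,0,0,3]
  R3 -= 0·R2 → [0,0,0,3]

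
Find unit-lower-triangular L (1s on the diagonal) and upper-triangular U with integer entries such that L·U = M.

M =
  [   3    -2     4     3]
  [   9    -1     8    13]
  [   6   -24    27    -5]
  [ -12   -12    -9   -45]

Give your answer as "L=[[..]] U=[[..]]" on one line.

L=[[1,0,0,0],[3,1,0,0],[2,-4,1,0],[-4,-4,-3,1]] U=[[3,-2,4,3],[0,5,-4,4],[0,0,3,5],[0,0,0,-2]]

  R1 -= 3·R0 → [0,5,-4,4]
  R2 -= 2·R0 → [0,-20,19,-11]
  R3 -= -4·R0 → [0,-20,7,-33]
  R2 -= -4·R1 → [0,0,3,5]
  R3 -= -4·R1 → [0,0,-9,-17]
  R3 -= -3·R2 → [0,0,0,-2]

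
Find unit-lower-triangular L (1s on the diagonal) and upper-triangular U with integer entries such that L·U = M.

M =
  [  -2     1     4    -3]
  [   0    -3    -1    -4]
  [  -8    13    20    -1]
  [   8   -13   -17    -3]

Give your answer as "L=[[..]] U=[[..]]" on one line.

  R1 -= 0·R0 → [0,-3,-1,-4]
  R2 -= 4·R0 → [0,9,4,11]
  R3 -= -4·R0 → [0,-9,-1,-15]
  R2 -= -3·R1 → [0,0,1,-1]
  R3 -= 3·R1 → [0,0,2,-3]
  R3 -= 2·R2 → [0,0,0,-1]

L=[[1,0,0,0],[0,1,0,0],[4,-3,1,0],[-4,3,2,1]] U=[[-2,1,4,-3],[0,-3,-1,-4],[0,0,1,-1],[0,0,0,-1]]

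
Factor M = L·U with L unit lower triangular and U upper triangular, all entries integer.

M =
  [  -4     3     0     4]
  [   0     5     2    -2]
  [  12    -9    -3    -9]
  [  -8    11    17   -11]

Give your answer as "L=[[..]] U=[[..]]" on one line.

  r1 -= 0·r0 → [0,5,2,-2]
  r2 -= -3·r0 → [0,0,-3,3]
  r3 -= 2·r0 → [0,5,17,-19]
  r2 -= 0·r1 → [0,0,-3,3]
  r3 -= 1·r1 → [0,0,15,-17]
  r3 -= -5·r2 → [0,0,0,-2]

L=[[1,0,0,0],[0,1,0,0],[-3,0,1,0],[2,1,-5,1]] U=[[-4,3,0,4],[0,5,2,-2],[0,0,-3,3],[0,0,0,-2]]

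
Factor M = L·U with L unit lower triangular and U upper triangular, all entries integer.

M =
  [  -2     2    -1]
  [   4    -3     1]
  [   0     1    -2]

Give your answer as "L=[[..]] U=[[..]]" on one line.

  r1 -= -2·r0 → [0,1,-1]
  r2 -= 0·r0 → [0,1,-2]
  r2 -= 1·r1 → [0,0,-1]

L=[[1,0,0],[-2,1,0],[0,1,1]] U=[[-2,2,-1],[0,1,-1],[0,0,-1]]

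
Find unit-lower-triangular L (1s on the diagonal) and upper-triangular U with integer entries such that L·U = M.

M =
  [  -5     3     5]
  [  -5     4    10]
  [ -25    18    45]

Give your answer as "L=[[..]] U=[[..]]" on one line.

L=[[1,0,0],[1,1,0],[5,3,1]] U=[[-5,3,5],[0,1,5],[0,0,5]]

  r1 -= 1·r0 → [0,1,5]
  r2 -= 5·r0 → [0,3,20]
  r2 -= 3·r1 → [0,0,5]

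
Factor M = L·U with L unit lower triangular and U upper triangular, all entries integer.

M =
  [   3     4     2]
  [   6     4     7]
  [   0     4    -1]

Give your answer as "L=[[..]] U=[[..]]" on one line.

  r1 -= 2·r0 → [0,-4,3]
  r2 -= 0·r0 → [0,4,-1]
  r2 -= -1·r1 → [0,0,2]

L=[[1,0,0],[2,1,0],[0,-1,1]] U=[[3,4,2],[0,-4,3],[0,0,2]]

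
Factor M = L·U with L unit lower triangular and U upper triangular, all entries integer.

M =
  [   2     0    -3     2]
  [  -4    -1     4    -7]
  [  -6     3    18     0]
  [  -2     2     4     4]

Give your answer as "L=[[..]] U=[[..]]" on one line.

  R1 -= -2·R0 → [0,-1,-2,-3]
  R2 -= -3·R0 → [0,3,9,6]
  R3 -= -1·R0 → [0,2,1,6]
  R2 -= -3·R1 → [0,0,3,-3]
  R3 -= -2·R1 → [0,0,-3,0]
  R3 -= -1·R2 → [0,0,0,-3]

L=[[1,0,0,0],[-2,1,0,0],[-3,-3,1,0],[-1,-2,-1,1]] U=[[2,0,-3,2],[0,-1,-2,-3],[0,0,3,-3],[0,0,0,-3]]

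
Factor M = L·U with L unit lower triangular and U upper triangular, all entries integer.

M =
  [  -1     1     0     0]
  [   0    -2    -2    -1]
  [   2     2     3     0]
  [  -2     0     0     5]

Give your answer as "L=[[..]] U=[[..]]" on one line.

  row1 -= 0·row0 → [0,-2,-2,-1]
  row2 -= -2·row0 → [0,4,3,0]
  row3 -= 2·row0 → [0,-2,0,5]
  row2 -= -2·row1 → [0,0,-1,-2]
  row3 -= 1·row1 → [0,0,2,6]
  row3 -= -2·row2 → [0,0,0,2]

L=[[1,0,0,0],[0,1,0,0],[-2,-2,1,0],[2,1,-2,1]] U=[[-1,1,0,0],[0,-2,-2,-1],[0,0,-1,-2],[0,0,0,2]]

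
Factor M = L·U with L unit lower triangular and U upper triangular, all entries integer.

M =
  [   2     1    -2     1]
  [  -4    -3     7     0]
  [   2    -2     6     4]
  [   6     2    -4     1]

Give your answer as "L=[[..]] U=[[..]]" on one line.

L=[[1,0,0,0],[-2,1,0,0],[1,3,1,0],[3,1,1,1]] U=[[2,1,-2,1],[0,-1,3,2],[0,0,-1,-3],[0,0,0,-1]]

  R1 -= -2·R0 → [0,-1,3,2]
  R2 -= 1·R0 → [0,-3,8,3]
  R3 -= 3·R0 → [0,-1,2,-2]
  R2 -= 3·R1 → [0,0,-1,-3]
  R3 -= 1·R1 → [0,0,-1,-4]
  R3 -= 1·R2 → [0,0,0,-1]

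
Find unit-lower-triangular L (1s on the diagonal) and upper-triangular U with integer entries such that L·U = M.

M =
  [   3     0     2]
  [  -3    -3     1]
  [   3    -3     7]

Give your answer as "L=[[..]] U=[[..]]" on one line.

  R1 -= -1·R0 → [0,-3,3]
  R2 -= 1·R0 → [0,-3,5]
  R2 -= 1·R1 → [0,0,2]

L=[[1,0,0],[-1,1,0],[1,1,1]] U=[[3,0,2],[0,-3,3],[0,0,2]]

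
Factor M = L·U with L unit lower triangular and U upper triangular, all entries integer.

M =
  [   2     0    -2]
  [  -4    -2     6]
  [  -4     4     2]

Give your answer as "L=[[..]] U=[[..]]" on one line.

L=[[1,0,0],[-2,1,0],[-2,-2,1]] U=[[2,0,-2],[0,-2,2],[0,0,2]]

  r1 -= -2·r0 → [0,-2,2]
  r2 -= -2·r0 → [0,4,-2]
  r2 -= -2·r1 → [0,0,2]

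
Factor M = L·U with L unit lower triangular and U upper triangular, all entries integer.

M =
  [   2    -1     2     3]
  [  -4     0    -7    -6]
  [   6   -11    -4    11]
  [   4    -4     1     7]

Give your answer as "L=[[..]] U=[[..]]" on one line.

L=[[1,0,0,0],[-2,1,0,0],[3,4,1,0],[2,1,0,1]] U=[[2,-1,2,3],[0,-2,-3,0],[0,0,2,2],[0,0,0,1]]

  r1 -= -2·r0 → [0,-2,-3,0]
  r2 -= 3·r0 → [0,-8,-10,2]
  r3 -= 2·r0 → [0,-2,-3,1]
  r2 -= 4·r1 → [0,0,2,2]
  r3 -= 1·r1 → [0,0,0,1]
  r3 -= 0·r2 → [0,0,0,1]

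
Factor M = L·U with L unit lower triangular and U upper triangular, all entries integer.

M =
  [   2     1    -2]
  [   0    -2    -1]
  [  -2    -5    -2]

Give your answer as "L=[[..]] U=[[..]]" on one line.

  r1 -= 0·r0 → [0,-2,-1]
  r2 -= -1·r0 → [0,-4,-4]
  r2 -= 2·r1 → [0,0,-2]

L=[[1,0,0],[0,1,0],[-1,2,1]] U=[[2,1,-2],[0,-2,-1],[0,0,-2]]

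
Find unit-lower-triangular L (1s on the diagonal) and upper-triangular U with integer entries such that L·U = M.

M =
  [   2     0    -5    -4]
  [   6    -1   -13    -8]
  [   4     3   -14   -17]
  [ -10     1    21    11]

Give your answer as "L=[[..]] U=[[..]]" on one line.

L=[[1,0,0,0],[3,1,0,0],[2,-3,1,0],[-5,-1,-1,1]] U=[[2,0,-5,-4],[0,-1,2,4],[0,0,2,3],[0,0,0,-2]]

  R1 -= 3·R0 → [0,-1,2,4]
  R2 -= 2·R0 → [0,3,-4,-9]
  R3 -= -5·R0 → [0,1,-4,-9]
  R2 -= -3·R1 → [0,0,2,3]
  R3 -= -1·R1 → [0,0,-2,-5]
  R3 -= -1·R2 → [0,0,0,-2]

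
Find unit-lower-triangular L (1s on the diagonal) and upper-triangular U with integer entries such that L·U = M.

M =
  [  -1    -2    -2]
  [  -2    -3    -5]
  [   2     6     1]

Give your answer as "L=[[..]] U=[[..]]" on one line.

  r1 -= 2·r0 → [0,1,-1]
  r2 -= -2·r0 → [0,2,-3]
  r2 -= 2·r1 → [0,0,-1]

L=[[1,0,0],[2,1,0],[-2,2,1]] U=[[-1,-2,-2],[0,1,-1],[0,0,-1]]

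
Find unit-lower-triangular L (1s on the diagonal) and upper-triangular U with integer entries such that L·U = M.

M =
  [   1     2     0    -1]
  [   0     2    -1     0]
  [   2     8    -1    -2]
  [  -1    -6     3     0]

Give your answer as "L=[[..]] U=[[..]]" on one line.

L=[[1,0,0,0],[0,1,0,0],[2,2,1,0],[-1,-2,1,1]] U=[[1,2,0,-1],[0,2,-1,0],[0,0,1,0],[0,0,0,-1]]

  row1 -= 0·row0 → [0,2,-1,0]
  row2 -= 2·row0 → [0,4,-1,0]
  row3 -= -1·row0 → [0,-4,3,-1]
  row2 -= 2·row1 → [0,0,1,0]
  row3 -= -2·row1 → [0,0,1,-1]
  row3 -= 1·row2 → [0,0,0,-1]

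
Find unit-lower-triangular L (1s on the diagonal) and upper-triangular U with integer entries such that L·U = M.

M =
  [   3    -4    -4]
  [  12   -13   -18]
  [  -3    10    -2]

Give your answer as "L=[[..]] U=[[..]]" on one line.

  row1 -= 4·row0 → [0,3,-2]
  row2 -= -1·row0 → [0,6,-6]
  row2 -= 2·row1 → [0,0,-2]

L=[[1,0,0],[4,1,0],[-1,2,1]] U=[[3,-4,-4],[0,3,-2],[0,0,-2]]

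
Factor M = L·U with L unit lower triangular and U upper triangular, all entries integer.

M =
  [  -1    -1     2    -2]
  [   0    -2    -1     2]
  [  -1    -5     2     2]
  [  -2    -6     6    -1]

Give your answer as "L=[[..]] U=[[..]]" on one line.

  row1 -= 0·row0 → [0,-2,-1,2]
  row2 -= 1·row0 → [0,-4,0,4]
  row3 -= 2·row0 → [0,-4,2,3]
  row2 -= 2·row1 → [0,0,2,0]
  row3 -= 2·row1 → [0,0,4,-1]
  row3 -= 2·row2 → [0,0,0,-1]

L=[[1,0,0,0],[0,1,0,0],[1,2,1,0],[2,2,2,1]] U=[[-1,-1,2,-2],[0,-2,-1,2],[0,0,2,0],[0,0,0,-1]]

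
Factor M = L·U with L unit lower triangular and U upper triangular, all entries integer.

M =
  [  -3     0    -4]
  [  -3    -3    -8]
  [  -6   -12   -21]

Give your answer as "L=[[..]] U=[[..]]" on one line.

  row1 -= 1·row0 → [0,-3,-4]
  row2 -= 2·row0 → [0,-12,-13]
  row2 -= 4·row1 → [0,0,3]

L=[[1,0,0],[1,1,0],[2,4,1]] U=[[-3,0,-4],[0,-3,-4],[0,0,3]]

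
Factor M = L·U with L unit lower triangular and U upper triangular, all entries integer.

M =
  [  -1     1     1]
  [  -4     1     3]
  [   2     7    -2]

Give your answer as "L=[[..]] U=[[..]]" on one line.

  R1 -= 4·R0 → [0,-3,-1]
  R2 -= -2·R0 → [0,9,0]
  R2 -= -3·R1 → [0,0,-3]

L=[[1,0,0],[4,1,0],[-2,-3,1]] U=[[-1,1,1],[0,-3,-1],[0,0,-3]]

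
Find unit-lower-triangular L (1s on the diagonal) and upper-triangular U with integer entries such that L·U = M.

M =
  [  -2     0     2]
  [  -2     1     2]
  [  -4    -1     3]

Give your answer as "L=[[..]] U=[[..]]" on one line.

L=[[1,0,0],[1,1,0],[2,-1,1]] U=[[-2,0,2],[0,1,0],[0,0,-1]]

  row1 -= 1·row0 → [0,1,0]
  row2 -= 2·row0 → [0,-1,-1]
  row2 -= -1·row1 → [0,0,-1]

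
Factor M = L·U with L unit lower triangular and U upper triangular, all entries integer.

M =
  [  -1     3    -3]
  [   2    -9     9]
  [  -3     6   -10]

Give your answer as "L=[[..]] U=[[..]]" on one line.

  R1 -= -2·R0 → [0,-3,3]
  R2 -= 3·R0 → [0,-3,-1]
  R2 -= 1·R1 → [0,0,-4]

L=[[1,0,0],[-2,1,0],[3,1,1]] U=[[-1,3,-3],[0,-3,3],[0,0,-4]]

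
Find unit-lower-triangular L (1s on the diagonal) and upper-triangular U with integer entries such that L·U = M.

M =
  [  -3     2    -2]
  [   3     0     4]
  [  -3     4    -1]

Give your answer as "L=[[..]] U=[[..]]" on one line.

L=[[1,0,0],[-1,1,0],[1,1,1]] U=[[-3,2,-2],[0,2,2],[0,0,-1]]

  R1 -= -1·R0 → [0,2,2]
  R2 -= 1·R0 → [0,2,1]
  R2 -= 1·R1 → [0,0,-1]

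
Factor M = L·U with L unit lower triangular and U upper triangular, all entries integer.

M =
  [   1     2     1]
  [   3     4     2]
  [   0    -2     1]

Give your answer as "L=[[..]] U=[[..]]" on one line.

L=[[1,0,0],[3,1,0],[0,1,1]] U=[[1,2,1],[0,-2,-1],[0,0,2]]

  R1 -= 3·R0 → [0,-2,-1]
  R2 -= 0·R0 → [0,-2,1]
  R2 -= 1·R1 → [0,0,2]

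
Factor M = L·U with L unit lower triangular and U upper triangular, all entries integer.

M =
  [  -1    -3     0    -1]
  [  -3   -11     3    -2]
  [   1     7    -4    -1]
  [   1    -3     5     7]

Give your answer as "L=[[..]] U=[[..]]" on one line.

L=[[1,0,0,0],[3,1,0,0],[-1,-2,1,0],[-1,3,-2,1]] U=[[-1,-3,0,-1],[0,-2,3,1],[0,0,2,0],[0,0,0,3]]

  R1 -= 3·R0 → [0,-2,3,1]
  R2 -= -1·R0 → [0,4,-4,-2]
  R3 -= -1·R0 → [0,-6,5,6]
  R2 -= -2·R1 → [0,0,2,0]
  R3 -= 3·R1 → [0,0,-4,3]
  R3 -= -2·R2 → [0,0,0,3]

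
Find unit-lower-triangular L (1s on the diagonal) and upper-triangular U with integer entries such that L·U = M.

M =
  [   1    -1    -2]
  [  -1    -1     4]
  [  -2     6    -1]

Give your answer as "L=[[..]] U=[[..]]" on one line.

  R1 -= -1·R0 → [0,-2,2]
  R2 -= -2·R0 → [0,4,-5]
  R2 -= -2·R1 → [0,0,-1]

L=[[1,0,0],[-1,1,0],[-2,-2,1]] U=[[1,-1,-2],[0,-2,2],[0,0,-1]]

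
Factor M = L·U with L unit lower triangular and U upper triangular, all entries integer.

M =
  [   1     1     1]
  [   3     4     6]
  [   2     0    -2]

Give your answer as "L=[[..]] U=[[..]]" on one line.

  row1 -= 3·row0 → [0,1,3]
  row2 -= 2·row0 → [0,-2,-4]
  row2 -= -2·row1 → [0,0,2]

L=[[1,0,0],[3,1,0],[2,-2,1]] U=[[1,1,1],[0,1,3],[0,0,2]]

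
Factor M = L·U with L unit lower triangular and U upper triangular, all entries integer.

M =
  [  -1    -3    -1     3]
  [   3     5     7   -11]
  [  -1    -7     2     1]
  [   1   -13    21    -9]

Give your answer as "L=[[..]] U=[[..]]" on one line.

L=[[1,0,0,0],[-3,1,0,0],[1,1,1,0],[-1,4,-4,1]] U=[[-1,-3,-1,3],[0,-4,4,-2],[0,0,-1,0],[0,0,0,2]]

  R1 -= -3·R0 → [0,-4,4,-2]
  R2 -= 1·R0 → [0,-4,3,-2]
  R3 -= -1·R0 → [0,-16,20,-6]
  R2 -= 1·R1 → [0,0,-1,0]
  R3 -= 4·R1 → [0,0,4,2]
  R3 -= -4·R2 → [0,0,0,2]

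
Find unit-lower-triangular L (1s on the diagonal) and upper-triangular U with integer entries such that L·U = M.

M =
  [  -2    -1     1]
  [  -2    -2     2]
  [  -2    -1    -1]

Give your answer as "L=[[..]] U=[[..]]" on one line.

  r1 -= 1·r0 → [0,-1,1]
  r2 -= 1·r0 → [0,0,-2]
  r2 -= 0·r1 → [0,0,-2]

L=[[1,0,0],[1,1,0],[1,0,1]] U=[[-2,-1,1],[0,-1,1],[0,0,-2]]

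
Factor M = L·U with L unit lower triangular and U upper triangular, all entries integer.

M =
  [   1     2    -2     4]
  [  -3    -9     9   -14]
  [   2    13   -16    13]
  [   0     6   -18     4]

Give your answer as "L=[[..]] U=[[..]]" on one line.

  r1 -= -3·r0 → [0,-3,3,-2]
  r2 -= 2·r0 → [0,9,-12,5]
  r3 -= 0·r0 → [0,6,-18,4]
  r2 -= -3·r1 → [0,0,-3,-1]
  r3 -= -2·r1 → [0,0,-12,0]
  r3 -= 4·r2 → [0,0,0,4]

L=[[1,0,0,0],[-3,1,0,0],[2,-3,1,0],[0,-2,4,1]] U=[[1,2,-2,4],[0,-3,3,-2],[0,0,-3,-1],[0,0,0,4]]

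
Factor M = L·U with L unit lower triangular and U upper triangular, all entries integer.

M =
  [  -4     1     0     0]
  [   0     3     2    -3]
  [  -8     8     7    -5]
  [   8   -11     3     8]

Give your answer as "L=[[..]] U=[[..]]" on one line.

  row1 -= 0·row0 → [0,3,2,-3]
  row2 -= 2·row0 → [0,6,7,-5]
  row3 -= -2·row0 → [0,-9,3,8]
  row2 -= 2·row1 → [0,0,3,1]
  row3 -= -3·row1 → [0,0,9,-1]
  row3 -= 3·row2 → [0,0,0,-4]

L=[[1,0,0,0],[0,1,0,0],[2,2,1,0],[-2,-3,3,1]] U=[[-4,1,0,0],[0,3,2,-3],[0,0,3,1],[0,0,0,-4]]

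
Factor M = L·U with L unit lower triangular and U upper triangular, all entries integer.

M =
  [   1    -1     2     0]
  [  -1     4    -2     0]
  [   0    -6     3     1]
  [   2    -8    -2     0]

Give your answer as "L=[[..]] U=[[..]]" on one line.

  row1 -= -1·row0 → [0,3,0,0]
  row2 -= 0·row0 → [0,-6,3,1]
  row3 -= 2·row0 → [0,-6,-6,0]
  row2 -= -2·row1 → [0,0,3,1]
  row3 -= -2·row1 → [0,0,-6,0]
  row3 -= -2·row2 → [0,0,0,2]

L=[[1,0,0,0],[-1,1,0,0],[0,-2,1,0],[2,-2,-2,1]] U=[[1,-1,2,0],[0,3,0,0],[0,0,3,1],[0,0,0,2]]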